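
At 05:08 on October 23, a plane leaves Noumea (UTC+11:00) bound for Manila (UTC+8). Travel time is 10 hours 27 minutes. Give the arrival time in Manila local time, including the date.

12:35 on October 23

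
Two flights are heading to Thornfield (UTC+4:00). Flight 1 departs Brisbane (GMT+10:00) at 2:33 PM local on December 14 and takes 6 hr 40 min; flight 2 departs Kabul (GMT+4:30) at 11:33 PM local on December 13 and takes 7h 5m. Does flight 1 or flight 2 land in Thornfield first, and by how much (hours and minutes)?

Flight 1 in UTC: 2:33 PM − 10:00 = 4:33 AM on Dec 14.
+6 hours 40 minutes → arrive 11:13 AM UTC on Dec 14.
Flight 2 in UTC: 11:33 PM − 4:30 = 7:03 PM on Dec 13.
+7 hours and 5 minutes → arrive 2:08 AM UTC on Dec 14.
Flight 2 lands earlier by 9 hours 5 minutes.

the second, by 9 hours 5 minutes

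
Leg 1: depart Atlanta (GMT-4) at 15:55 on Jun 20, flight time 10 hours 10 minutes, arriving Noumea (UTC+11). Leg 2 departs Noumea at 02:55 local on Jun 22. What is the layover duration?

Convert departure to UTC: 15:55 + 4:00 = 19:55 UTC on Jun 20.
Add 10 hours 10 minutes flight time → 06:05 UTC (Jun 21).
Noumea is UTC+11:00, so local arrival = 06:05 + 11:00 = 17:05 on Jun 21.
Layover = 02:55 − 17:05 (+1 day) = 9 hours 50 minutes.

9 hours 50 minutes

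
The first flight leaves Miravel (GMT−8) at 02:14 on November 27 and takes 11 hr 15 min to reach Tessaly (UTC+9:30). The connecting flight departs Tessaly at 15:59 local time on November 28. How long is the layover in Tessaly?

Convert departure to UTC: 02:14 + 8:00 = 10:14 UTC on Nov 27.
Add 11 hours and 15 minutes flight time → 21:29 UTC.
Tessaly is UTC+9:30, so local arrival = 21:29 + 9:30 = 06:59 on Nov 28.
Layover = 15:59 − 06:59 = 9 hours.

9 hours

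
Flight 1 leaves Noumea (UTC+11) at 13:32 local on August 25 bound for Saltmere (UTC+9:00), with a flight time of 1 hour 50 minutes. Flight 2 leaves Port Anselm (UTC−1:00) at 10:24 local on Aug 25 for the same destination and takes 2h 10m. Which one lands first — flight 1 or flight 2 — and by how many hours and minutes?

Flight 1 in UTC: 13:32 − 11:00 = 02:32 on Aug 25.
+1 hour 50 minutes → arrive 04:22 UTC on Aug 25.
Flight 2 in UTC: 10:24 + 1:00 = 11:24 on Aug 25.
+2 hours 10 minutes → arrive 13:34 UTC on Aug 25.
Flight 1 lands earlier by 9 hours 12 minutes.

the first, by 9 hours 12 minutes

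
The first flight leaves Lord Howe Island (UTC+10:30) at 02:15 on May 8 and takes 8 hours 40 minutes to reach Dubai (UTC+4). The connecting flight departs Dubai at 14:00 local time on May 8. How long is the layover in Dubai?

9 hours 35 minutes

Convert departure to UTC: 02:15 − 10:30 = 15:45 UTC on May 7.
Add 8 hours and 40 minutes flight time → 00:25 UTC (May 8).
Dubai is UTC+4:00, so local arrival = 00:25 + 4:00 = 04:25 on May 8.
Layover = 14:00 − 04:25 = 9 hours 35 minutes.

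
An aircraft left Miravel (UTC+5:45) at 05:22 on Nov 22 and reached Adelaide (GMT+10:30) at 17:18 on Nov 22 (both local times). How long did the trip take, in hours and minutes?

Departure in UTC: 05:22 − 5:45 = 23:37 on Nov 21.
Arrival in UTC: 17:18 − 10:30 = 06:48 on Nov 22.
Elapsed = 06:48 − 23:37 (+1 day) = 7 hours 11 minutes.

7 hours 11 minutes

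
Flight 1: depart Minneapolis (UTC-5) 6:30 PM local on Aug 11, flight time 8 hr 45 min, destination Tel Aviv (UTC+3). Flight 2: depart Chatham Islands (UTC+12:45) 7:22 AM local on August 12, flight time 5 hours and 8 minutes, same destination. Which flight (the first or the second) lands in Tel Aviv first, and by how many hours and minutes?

the second, by 8 hours 30 minutes

Flight 1 in UTC: 6:30 PM + 5:00 = 11:30 PM on Aug 11.
+8 hours 45 minutes → arrive 8:15 AM UTC on Aug 12.
Flight 2 in UTC: 7:22 AM − 12:45 = 6:37 PM on Aug 11.
+5 hours 8 minutes → arrive 11:45 PM UTC on Aug 11.
Flight 2 lands earlier by 8 hours 30 minutes.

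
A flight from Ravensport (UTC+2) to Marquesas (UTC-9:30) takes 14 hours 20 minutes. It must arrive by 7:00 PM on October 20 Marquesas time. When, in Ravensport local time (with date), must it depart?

Target arrival in UTC: 7:00 PM + 9:30 = 4:30 AM on Oct 21.
Subtract 14 hours 20 minutes → departure 2:10 PM UTC on Oct 20.
Ravensport is UTC+2:00: 2:10 PM + 2:00 = 4:10 PM on Oct 20.

4:10 PM on October 20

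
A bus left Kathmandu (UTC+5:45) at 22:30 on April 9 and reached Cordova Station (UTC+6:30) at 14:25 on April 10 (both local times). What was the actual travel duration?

15 hours 10 minutes

Departure in UTC: 22:30 − 5:45 = 16:45 on Apr 9.
Arrival in UTC: 14:25 − 6:30 = 07:55 on Apr 10.
Elapsed = 07:55 − 16:45 (+1 day) = 15 hours 10 minutes.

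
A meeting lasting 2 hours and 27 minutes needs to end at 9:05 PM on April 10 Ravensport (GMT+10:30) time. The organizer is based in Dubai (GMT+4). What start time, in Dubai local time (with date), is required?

Target end time in UTC: 9:05 PM − 10:30 = 10:35 AM on Apr 10.
Subtract 2 hours 27 minutes → start 8:08 AM UTC on Apr 10.
Dubai is UTC+4:00: 8:08 AM + 4:00 = 12:08 PM on Apr 10.

12:08 PM on April 10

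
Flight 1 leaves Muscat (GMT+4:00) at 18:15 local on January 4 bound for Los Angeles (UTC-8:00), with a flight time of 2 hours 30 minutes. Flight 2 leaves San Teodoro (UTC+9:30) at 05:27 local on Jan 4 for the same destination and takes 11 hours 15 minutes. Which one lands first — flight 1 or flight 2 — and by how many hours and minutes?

Flight 1 in UTC: 18:15 − 4:00 = 14:15 on Jan 4.
+2 hours 30 minutes → arrive 16:45 UTC on Jan 4.
Flight 2 in UTC: 05:27 − 9:30 = 19:57 on Jan 3.
+11 hours and 15 minutes → arrive 07:12 UTC on Jan 4.
Flight 2 lands earlier by 9 hours 33 minutes.

the second, by 9 hours 33 minutes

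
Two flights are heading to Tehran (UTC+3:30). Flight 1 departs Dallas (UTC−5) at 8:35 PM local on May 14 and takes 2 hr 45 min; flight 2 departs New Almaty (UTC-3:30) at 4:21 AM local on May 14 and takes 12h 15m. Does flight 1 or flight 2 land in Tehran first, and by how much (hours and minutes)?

Flight 1 in UTC: 8:35 PM + 5:00 = 1:35 AM on May 15.
+2 hours and 45 minutes → arrive 4:20 AM UTC on May 15.
Flight 2 in UTC: 4:21 AM + 3:30 = 7:51 AM on May 14.
+12 hours and 15 minutes → arrive 8:06 PM UTC on May 14.
Flight 2 lands earlier by 8 hours 14 minutes.

the second, by 8 hours 14 minutes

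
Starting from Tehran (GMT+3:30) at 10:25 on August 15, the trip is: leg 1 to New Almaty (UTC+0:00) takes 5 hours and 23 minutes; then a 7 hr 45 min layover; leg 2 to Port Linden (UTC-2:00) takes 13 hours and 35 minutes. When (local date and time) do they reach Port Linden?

Convert departure to UTC: 10:25 − 3:30 = 06:55 UTC on Aug 15.
Add 5 hours 23 minutes leg 1 → 12:18 UTC.
Add 7 hours and 45 minutes layover in New Almaty → 20:03 UTC.
Add 13 hours 35 minutes leg 2 → 09:38 UTC (Aug 16).
Port Linden is UTC−2:00, so local arrival = 09:38 − 2:00 = 07:38 on Aug 16.

07:38 on August 16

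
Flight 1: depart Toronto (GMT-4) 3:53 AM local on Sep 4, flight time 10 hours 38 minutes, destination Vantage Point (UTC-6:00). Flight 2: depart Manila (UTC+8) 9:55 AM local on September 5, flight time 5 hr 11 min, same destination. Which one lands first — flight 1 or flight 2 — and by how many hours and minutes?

the first, by 12 hours 35 minutes

Flight 1 in UTC: 3:53 AM + 4:00 = 7:53 AM on Sep 4.
+10 hours and 38 minutes → arrive 6:31 PM UTC on Sep 4.
Flight 2 in UTC: 9:55 AM − 8:00 = 1:55 AM on Sep 5.
+5 hours and 11 minutes → arrive 7:06 AM UTC on Sep 5.
Flight 1 lands earlier by 12 hours 35 minutes.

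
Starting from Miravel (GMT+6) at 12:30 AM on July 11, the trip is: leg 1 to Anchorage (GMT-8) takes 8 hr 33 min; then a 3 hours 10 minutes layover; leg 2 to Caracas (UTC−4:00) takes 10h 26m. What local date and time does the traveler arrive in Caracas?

Convert departure to UTC: 12:30 AM − 6:00 = 6:30 PM UTC on Jul 10.
Add 8 hours and 33 minutes leg 1 → 3:03 AM UTC (Jul 11).
Add 3 hours and 10 minutes layover in Anchorage → 6:13 AM UTC.
Add 10 hours 26 minutes leg 2 → 4:39 PM UTC.
Caracas is UTC−4:00, so local arrival = 4:39 PM − 4:00 = 12:39 PM on Jul 11.

12:39 PM on Jul 11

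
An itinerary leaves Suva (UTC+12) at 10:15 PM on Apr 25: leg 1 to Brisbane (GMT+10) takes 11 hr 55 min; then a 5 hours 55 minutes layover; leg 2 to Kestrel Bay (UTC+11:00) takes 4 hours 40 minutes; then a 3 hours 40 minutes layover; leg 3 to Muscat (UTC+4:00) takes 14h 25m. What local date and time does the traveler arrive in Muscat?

Convert departure to UTC: 10:15 PM − 12:00 = 10:15 AM UTC on Apr 25.
Add 11 hours and 55 minutes leg 1 → 10:10 PM UTC.
Add 5 hours and 55 minutes layover in Brisbane → 4:05 AM UTC (Apr 26).
Add 4 hours 40 minutes leg 2 → 8:45 AM UTC.
Add 3 hours 40 minutes layover in Kestrel Bay → 12:25 PM UTC.
Add 14 hours 25 minutes leg 3 → 2:50 AM UTC (Apr 27).
Muscat is UTC+4:00, so local arrival = 2:50 AM + 4:00 = 6:50 AM on Apr 27.

6:50 AM on Apr 27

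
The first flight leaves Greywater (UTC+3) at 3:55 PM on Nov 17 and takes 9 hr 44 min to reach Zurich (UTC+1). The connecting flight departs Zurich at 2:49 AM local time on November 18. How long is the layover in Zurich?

3 hours 10 minutes

Convert departure to UTC: 3:55 PM − 3:00 = 12:55 PM UTC on Nov 17.
Add 9 hours and 44 minutes flight time → 10:39 PM UTC.
Zurich is UTC+1:00, so local arrival = 10:39 PM + 1:00 = 11:39 PM on Nov 17.
Layover = 2:49 AM − 11:39 PM (+1 day) = 3 hours 10 minutes.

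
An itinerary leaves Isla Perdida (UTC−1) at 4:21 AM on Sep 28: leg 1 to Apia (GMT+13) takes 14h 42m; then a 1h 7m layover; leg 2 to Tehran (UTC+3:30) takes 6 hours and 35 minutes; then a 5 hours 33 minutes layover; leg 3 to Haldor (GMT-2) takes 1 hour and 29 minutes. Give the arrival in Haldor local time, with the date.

8:47 AM on September 29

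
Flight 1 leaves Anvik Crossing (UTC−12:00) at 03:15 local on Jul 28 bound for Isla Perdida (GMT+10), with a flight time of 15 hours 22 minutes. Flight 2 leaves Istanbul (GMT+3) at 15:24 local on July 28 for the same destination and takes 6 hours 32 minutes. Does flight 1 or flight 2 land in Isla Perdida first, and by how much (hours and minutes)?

the second, by 11 hours 41 minutes

Flight 1 in UTC: 03:15 + 12:00 = 15:15 on Jul 28.
+15 hours 22 minutes → arrive 06:37 UTC on Jul 29.
Flight 2 in UTC: 15:24 − 3:00 = 12:24 on Jul 28.
+6 hours and 32 minutes → arrive 18:56 UTC on Jul 28.
Flight 2 lands earlier by 11 hours 41 minutes.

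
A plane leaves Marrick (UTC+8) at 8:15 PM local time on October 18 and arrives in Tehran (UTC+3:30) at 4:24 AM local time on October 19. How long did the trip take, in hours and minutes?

Departure in UTC: 8:15 PM − 8:00 = 12:15 PM on Oct 18.
Arrival in UTC: 4:24 AM − 3:30 = 12:54 AM on Oct 19.
Elapsed = 12:54 AM − 12:15 PM (+1 day) = 12 hours 39 minutes.

12 hours 39 minutes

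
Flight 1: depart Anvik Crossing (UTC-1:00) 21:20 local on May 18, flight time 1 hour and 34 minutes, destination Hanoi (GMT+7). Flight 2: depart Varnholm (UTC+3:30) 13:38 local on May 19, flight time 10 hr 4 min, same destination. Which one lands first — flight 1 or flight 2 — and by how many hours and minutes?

Flight 1 in UTC: 21:20 + 1:00 = 22:20 on May 18.
+1 hour 34 minutes → arrive 23:54 UTC on May 18.
Flight 2 in UTC: 13:38 − 3:30 = 10:08 on May 19.
+10 hours 4 minutes → arrive 20:12 UTC on May 19.
Flight 1 lands earlier by 20 hours 18 minutes.

the first, by 20 hours 18 minutes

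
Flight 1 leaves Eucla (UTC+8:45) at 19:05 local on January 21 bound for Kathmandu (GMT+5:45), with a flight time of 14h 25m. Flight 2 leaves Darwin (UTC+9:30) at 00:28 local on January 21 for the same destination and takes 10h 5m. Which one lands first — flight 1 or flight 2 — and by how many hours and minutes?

the second, by 23 hours 42 minutes

Flight 1 in UTC: 19:05 − 8:45 = 10:20 on Jan 21.
+14 hours 25 minutes → arrive 00:45 UTC on Jan 22.
Flight 2 in UTC: 00:28 − 9:30 = 14:58 on Jan 20.
+10 hours and 5 minutes → arrive 01:03 UTC on Jan 21.
Flight 2 lands earlier by 23 hours 42 minutes.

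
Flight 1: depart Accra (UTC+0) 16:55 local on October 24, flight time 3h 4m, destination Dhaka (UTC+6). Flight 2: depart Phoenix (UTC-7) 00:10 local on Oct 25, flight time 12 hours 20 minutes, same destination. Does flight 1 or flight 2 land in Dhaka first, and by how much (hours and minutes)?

the first, by 23 hours 31 minutes

Flight 1 departs at 16:55 UTC (Oct 24).
+3 hours and 4 minutes → arrive 19:59 UTC on Oct 24.
Flight 2 in UTC: 00:10 + 7:00 = 07:10 on Oct 25.
+12 hours and 20 minutes → arrive 19:30 UTC on Oct 25.
Flight 1 lands earlier by 23 hours 31 minutes.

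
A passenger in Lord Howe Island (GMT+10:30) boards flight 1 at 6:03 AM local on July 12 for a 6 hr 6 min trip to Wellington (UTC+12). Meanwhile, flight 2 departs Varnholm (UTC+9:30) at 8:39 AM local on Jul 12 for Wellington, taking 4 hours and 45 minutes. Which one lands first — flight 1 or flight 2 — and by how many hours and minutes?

Flight 1 in UTC: 6:03 AM − 10:30 = 7:33 PM on Jul 11.
+6 hours and 6 minutes → arrive 1:39 AM UTC on Jul 12.
Flight 2 in UTC: 8:39 AM − 9:30 = 11:09 PM on Jul 11.
+4 hours and 45 minutes → arrive 3:54 AM UTC on Jul 12.
Flight 1 lands earlier by 2 hours 15 minutes.

the first, by 2 hours 15 minutes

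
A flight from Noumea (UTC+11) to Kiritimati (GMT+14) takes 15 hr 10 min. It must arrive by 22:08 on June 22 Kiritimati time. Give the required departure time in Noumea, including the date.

Target arrival in UTC: 22:08 − 14:00 = 08:08 on Jun 22.
Subtract 15 hours and 10 minutes → departure 16:58 UTC on Jun 21.
Noumea is UTC+11:00: 16:58 + 11:00 = 03:58 on Jun 22.

03:58 on June 22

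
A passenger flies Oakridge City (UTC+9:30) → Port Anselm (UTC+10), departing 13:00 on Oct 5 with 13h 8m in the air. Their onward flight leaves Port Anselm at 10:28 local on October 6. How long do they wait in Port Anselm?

Convert departure to UTC: 13:00 − 9:30 = 03:30 UTC on Oct 5.
Add 13 hours 8 minutes flight time → 16:38 UTC.
Port Anselm is UTC+10:00, so local arrival = 16:38 + 10:00 = 02:38 on Oct 6.
Layover = 10:28 − 02:38 = 7 hours 50 minutes.

7 hours 50 minutes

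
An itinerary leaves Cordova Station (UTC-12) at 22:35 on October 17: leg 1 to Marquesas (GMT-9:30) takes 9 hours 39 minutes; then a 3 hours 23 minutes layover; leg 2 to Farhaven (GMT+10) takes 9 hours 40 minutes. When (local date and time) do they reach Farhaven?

19:17 on Oct 19

Convert departure to UTC: 22:35 + 12:00 = 10:35 UTC on Oct 18.
Add 9 hours 39 minutes leg 1 → 20:14 UTC.
Add 3 hours and 23 minutes layover in Marquesas → 23:37 UTC.
Add 9 hours 40 minutes leg 2 → 09:17 UTC (Oct 19).
Farhaven is UTC+10:00, so local arrival = 09:17 + 10:00 = 19:17 on Oct 19.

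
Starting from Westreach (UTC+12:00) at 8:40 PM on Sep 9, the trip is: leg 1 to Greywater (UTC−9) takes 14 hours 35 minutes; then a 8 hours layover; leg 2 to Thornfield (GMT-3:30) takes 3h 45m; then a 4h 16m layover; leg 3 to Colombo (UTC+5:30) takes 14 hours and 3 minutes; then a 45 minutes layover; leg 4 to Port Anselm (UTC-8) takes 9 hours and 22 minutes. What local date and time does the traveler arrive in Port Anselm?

7:26 AM on September 11

Convert departure to UTC: 8:40 PM − 12:00 = 8:40 AM UTC on Sep 9.
Add 14 hours and 35 minutes leg 1 → 11:15 PM UTC.
Add 8 hours layover in Greywater → 7:15 AM UTC (Sep 10).
Add 3 hours 45 minutes leg 2 → 11:00 AM UTC.
Add 4 hours and 16 minutes layover in Thornfield → 3:16 PM UTC.
Add 14 hours and 3 minutes leg 3 → 5:19 AM UTC (Sep 11).
Add 45 minutes layover in Colombo → 6:04 AM UTC.
Add 9 hours and 22 minutes leg 4 → 3:26 PM UTC.
Port Anselm is UTC−8:00, so local arrival = 3:26 PM − 8:00 = 7:26 AM on Sep 11.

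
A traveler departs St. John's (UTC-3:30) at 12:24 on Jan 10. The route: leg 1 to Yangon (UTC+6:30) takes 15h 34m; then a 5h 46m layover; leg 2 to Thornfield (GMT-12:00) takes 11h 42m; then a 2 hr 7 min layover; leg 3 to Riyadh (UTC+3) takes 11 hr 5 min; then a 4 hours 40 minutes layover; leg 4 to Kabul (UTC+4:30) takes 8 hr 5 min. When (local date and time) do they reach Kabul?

07:23 on Jan 13

Convert departure to UTC: 12:24 + 3:30 = 15:54 UTC on Jan 10.
Add 15 hours and 34 minutes leg 1 → 07:28 UTC (Jan 11).
Add 5 hours 46 minutes layover in Yangon → 13:14 UTC.
Add 11 hours and 42 minutes leg 2 → 00:56 UTC (Jan 12).
Add 2 hours 7 minutes layover in Thornfield → 03:03 UTC.
Add 11 hours and 5 minutes leg 3 → 14:08 UTC.
Add 4 hours and 40 minutes layover in Riyadh → 18:48 UTC.
Add 8 hours and 5 minutes leg 4 → 02:53 UTC (Jan 13).
Kabul is UTC+4:30, so local arrival = 02:53 + 4:30 = 07:23 on Jan 13.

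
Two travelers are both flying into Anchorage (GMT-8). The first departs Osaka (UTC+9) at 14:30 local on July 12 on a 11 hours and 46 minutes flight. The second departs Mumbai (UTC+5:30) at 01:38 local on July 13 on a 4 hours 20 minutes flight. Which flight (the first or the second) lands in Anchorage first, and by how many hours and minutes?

the first, by 7 hours 12 minutes

Flight 1 in UTC: 14:30 − 9:00 = 05:30 on Jul 12.
+11 hours 46 minutes → arrive 17:16 UTC on Jul 12.
Flight 2 in UTC: 01:38 − 5:30 = 20:08 on Jul 12.
+4 hours and 20 minutes → arrive 00:28 UTC on Jul 13.
Flight 1 lands earlier by 7 hours 12 minutes.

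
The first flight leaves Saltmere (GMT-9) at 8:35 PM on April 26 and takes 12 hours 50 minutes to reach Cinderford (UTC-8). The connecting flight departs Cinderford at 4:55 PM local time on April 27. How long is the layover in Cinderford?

Convert departure to UTC: 8:35 PM + 9:00 = 5:35 AM UTC on Apr 27.
Add 12 hours 50 minutes flight time → 6:25 PM UTC.
Cinderford is UTC−8:00, so local arrival = 6:25 PM − 8:00 = 10:25 AM on Apr 27.
Layover = 4:55 PM − 10:25 AM = 6 hours 30 minutes.

6 hours 30 minutes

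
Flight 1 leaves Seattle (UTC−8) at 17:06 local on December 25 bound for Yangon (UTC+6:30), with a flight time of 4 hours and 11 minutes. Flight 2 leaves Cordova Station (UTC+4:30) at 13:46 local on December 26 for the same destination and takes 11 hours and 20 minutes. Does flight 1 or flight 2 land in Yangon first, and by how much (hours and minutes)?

Flight 1 in UTC: 17:06 + 8:00 = 01:06 on Dec 26.
+4 hours and 11 minutes → arrive 05:17 UTC on Dec 26.
Flight 2 in UTC: 13:46 − 4:30 = 09:16 on Dec 26.
+11 hours 20 minutes → arrive 20:36 UTC on Dec 26.
Flight 1 lands earlier by 15 hours 19 minutes.

the first, by 15 hours 19 minutes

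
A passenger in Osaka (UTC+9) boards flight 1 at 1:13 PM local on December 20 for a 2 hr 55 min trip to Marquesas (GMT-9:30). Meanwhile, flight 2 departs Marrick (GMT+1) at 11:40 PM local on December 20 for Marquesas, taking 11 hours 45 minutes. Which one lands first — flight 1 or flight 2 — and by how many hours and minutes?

Flight 1 in UTC: 1:13 PM − 9:00 = 4:13 AM on Dec 20.
+2 hours 55 minutes → arrive 7:08 AM UTC on Dec 20.
Flight 2 in UTC: 11:40 PM − 1:00 = 10:40 PM on Dec 20.
+11 hours and 45 minutes → arrive 10:25 AM UTC on Dec 21.
Flight 1 lands earlier by 27 hours 17 minutes.

the first, by 27 hours 17 minutes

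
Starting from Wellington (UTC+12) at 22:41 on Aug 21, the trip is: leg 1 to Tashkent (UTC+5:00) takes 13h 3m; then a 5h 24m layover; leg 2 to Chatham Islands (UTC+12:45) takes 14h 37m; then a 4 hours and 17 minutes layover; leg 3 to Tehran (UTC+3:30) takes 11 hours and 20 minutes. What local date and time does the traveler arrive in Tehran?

14:52 on August 23

Convert departure to UTC: 22:41 − 12:00 = 10:41 UTC on Aug 21.
Add 13 hours 3 minutes leg 1 → 23:44 UTC.
Add 5 hours and 24 minutes layover in Tashkent → 05:08 UTC (Aug 22).
Add 14 hours and 37 minutes leg 2 → 19:45 UTC.
Add 4 hours and 17 minutes layover in Chatham Islands → 00:02 UTC (Aug 23).
Add 11 hours 20 minutes leg 3 → 11:22 UTC.
Tehran is UTC+3:30, so local arrival = 11:22 + 3:30 = 14:52 on Aug 23.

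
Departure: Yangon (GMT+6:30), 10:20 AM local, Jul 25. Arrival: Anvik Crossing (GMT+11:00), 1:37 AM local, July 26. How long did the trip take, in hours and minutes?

Departure in UTC: 10:20 AM − 6:30 = 3:50 AM on Jul 25.
Arrival in UTC: 1:37 AM − 11:00 = 2:37 PM on Jul 25.
Elapsed = 2:37 PM − 3:50 AM = 10 hours 47 minutes.

10 hours 47 minutes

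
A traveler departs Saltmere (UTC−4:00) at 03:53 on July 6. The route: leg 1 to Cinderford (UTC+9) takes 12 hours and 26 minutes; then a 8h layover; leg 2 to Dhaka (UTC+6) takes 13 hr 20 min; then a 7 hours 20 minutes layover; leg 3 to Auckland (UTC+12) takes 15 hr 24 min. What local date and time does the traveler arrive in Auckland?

04:23 on July 9

Convert departure to UTC: 03:53 + 4:00 = 07:53 UTC on Jul 6.
Add 12 hours and 26 minutes leg 1 → 20:19 UTC.
Add 8 hours layover in Cinderford → 04:19 UTC (Jul 7).
Add 13 hours 20 minutes leg 2 → 17:39 UTC.
Add 7 hours and 20 minutes layover in Dhaka → 00:59 UTC (Jul 8).
Add 15 hours and 24 minutes leg 3 → 16:23 UTC.
Auckland is UTC+12:00, so local arrival = 16:23 + 12:00 = 04:23 on Jul 9.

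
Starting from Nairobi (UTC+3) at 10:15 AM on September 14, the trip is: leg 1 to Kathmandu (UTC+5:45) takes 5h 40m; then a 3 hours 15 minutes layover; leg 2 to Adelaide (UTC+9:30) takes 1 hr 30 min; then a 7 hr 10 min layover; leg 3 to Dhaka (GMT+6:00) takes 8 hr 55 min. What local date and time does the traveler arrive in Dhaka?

3:45 PM on Sep 15

Convert departure to UTC: 10:15 AM − 3:00 = 7:15 AM UTC on Sep 14.
Add 5 hours and 40 minutes leg 1 → 12:55 PM UTC.
Add 3 hours and 15 minutes layover in Kathmandu → 4:10 PM UTC.
Add 1 hour 30 minutes leg 2 → 5:40 PM UTC.
Add 7 hours 10 minutes layover in Adelaide → 12:50 AM UTC (Sep 15).
Add 8 hours 55 minutes leg 3 → 9:45 AM UTC.
Dhaka is UTC+6:00, so local arrival = 9:45 AM + 6:00 = 3:45 PM on Sep 15.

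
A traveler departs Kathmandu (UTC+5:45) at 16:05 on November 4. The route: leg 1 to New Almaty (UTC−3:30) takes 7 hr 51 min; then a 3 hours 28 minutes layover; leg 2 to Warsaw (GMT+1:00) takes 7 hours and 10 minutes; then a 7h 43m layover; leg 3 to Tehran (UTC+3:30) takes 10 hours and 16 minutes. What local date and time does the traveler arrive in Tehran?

02:18 on November 6

Convert departure to UTC: 16:05 − 5:45 = 10:20 UTC on Nov 4.
Add 7 hours 51 minutes leg 1 → 18:11 UTC.
Add 3 hours 28 minutes layover in New Almaty → 21:39 UTC.
Add 7 hours 10 minutes leg 2 → 04:49 UTC (Nov 5).
Add 7 hours 43 minutes layover in Warsaw → 12:32 UTC.
Add 10 hours and 16 minutes leg 3 → 22:48 UTC.
Tehran is UTC+3:30, so local arrival = 22:48 + 3:30 = 02:18 on Nov 6.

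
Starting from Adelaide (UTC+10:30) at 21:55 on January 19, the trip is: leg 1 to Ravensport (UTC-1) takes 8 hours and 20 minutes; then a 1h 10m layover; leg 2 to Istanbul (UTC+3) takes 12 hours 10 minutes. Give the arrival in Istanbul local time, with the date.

12:05 on January 20

Convert departure to UTC: 21:55 − 10:30 = 11:25 UTC on Jan 19.
Add 8 hours and 20 minutes leg 1 → 19:45 UTC.
Add 1 hour and 10 minutes layover in Ravensport → 20:55 UTC.
Add 12 hours 10 minutes leg 2 → 09:05 UTC (Jan 20).
Istanbul is UTC+3:00, so local arrival = 09:05 + 3:00 = 12:05 on Jan 20.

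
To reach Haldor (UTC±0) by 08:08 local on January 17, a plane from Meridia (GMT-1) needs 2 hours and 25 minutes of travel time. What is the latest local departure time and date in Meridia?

Target arrival is already UTC: 08:08 on Jan 17.
Subtract 2 hours 25 minutes → departure 05:43 UTC on Jan 17.
Meridia is UTC−1:00: 05:43 − 1:00 = 04:43 on Jan 17.

04:43 on Jan 17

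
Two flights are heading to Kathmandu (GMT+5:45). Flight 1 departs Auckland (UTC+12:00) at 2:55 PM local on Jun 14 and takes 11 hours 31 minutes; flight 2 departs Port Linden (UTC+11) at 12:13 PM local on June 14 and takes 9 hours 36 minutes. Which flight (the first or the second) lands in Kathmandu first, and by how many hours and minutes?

Flight 1 in UTC: 2:55 PM − 12:00 = 2:55 AM on Jun 14.
+11 hours and 31 minutes → arrive 2:26 PM UTC on Jun 14.
Flight 2 in UTC: 12:13 PM − 11:00 = 1:13 AM on Jun 14.
+9 hours and 36 minutes → arrive 10:49 AM UTC on Jun 14.
Flight 2 lands earlier by 3 hours 37 minutes.

the second, by 3 hours 37 minutes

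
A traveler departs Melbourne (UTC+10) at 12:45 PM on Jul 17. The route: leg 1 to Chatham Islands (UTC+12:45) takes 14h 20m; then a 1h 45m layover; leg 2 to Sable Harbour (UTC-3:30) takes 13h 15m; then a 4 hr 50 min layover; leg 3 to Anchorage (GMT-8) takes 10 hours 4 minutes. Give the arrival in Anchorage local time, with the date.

2:59 PM on July 18

Convert departure to UTC: 12:45 PM − 10:00 = 2:45 AM UTC on Jul 17.
Add 14 hours 20 minutes leg 1 → 5:05 PM UTC.
Add 1 hour 45 minutes layover in Chatham Islands → 6:50 PM UTC.
Add 13 hours 15 minutes leg 2 → 8:05 AM UTC (Jul 18).
Add 4 hours and 50 minutes layover in Sable Harbour → 12:55 PM UTC.
Add 10 hours and 4 minutes leg 3 → 10:59 PM UTC.
Anchorage is UTC−8:00, so local arrival = 10:59 PM − 8:00 = 2:59 PM on Jul 18.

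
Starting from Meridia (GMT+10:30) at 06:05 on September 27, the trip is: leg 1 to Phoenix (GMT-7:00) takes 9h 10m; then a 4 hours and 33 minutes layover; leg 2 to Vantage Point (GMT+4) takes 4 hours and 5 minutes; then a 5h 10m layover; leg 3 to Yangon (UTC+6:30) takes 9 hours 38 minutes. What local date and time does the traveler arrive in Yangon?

Convert departure to UTC: 06:05 − 10:30 = 19:35 UTC on Sep 26.
Add 9 hours 10 minutes leg 1 → 04:45 UTC (Sep 27).
Add 4 hours and 33 minutes layover in Phoenix → 09:18 UTC.
Add 4 hours 5 minutes leg 2 → 13:23 UTC.
Add 5 hours 10 minutes layover in Vantage Point → 18:33 UTC.
Add 9 hours 38 minutes leg 3 → 04:11 UTC (Sep 28).
Yangon is UTC+6:30, so local arrival = 04:11 + 6:30 = 10:41 on Sep 28.

10:41 on Sep 28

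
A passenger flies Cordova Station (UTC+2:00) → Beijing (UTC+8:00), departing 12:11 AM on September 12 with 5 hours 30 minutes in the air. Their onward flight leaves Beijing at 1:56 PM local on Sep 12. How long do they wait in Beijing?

2 hours 15 minutes

Convert departure to UTC: 12:11 AM − 2:00 = 10:11 PM UTC on Sep 11.
Add 5 hours and 30 minutes flight time → 3:41 AM UTC (Sep 12).
Beijing is UTC+8:00, so local arrival = 3:41 AM + 8:00 = 11:41 AM on Sep 12.
Layover = 1:56 PM − 11:41 AM = 2 hours 15 minutes.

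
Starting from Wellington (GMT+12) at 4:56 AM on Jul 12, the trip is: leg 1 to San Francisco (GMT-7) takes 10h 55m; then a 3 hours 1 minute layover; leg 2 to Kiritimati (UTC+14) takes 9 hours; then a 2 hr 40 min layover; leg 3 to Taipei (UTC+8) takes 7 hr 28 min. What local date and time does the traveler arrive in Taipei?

Convert departure to UTC: 4:56 AM − 12:00 = 4:56 PM UTC on Jul 11.
Add 10 hours and 55 minutes leg 1 → 3:51 AM UTC (Jul 12).
Add 3 hours 1 minute layover in San Francisco → 6:52 AM UTC.
Add 9 hours leg 2 → 3:52 PM UTC.
Add 2 hours 40 minutes layover in Kiritimati → 6:32 PM UTC.
Add 7 hours and 28 minutes leg 3 → 2:00 AM UTC (Jul 13).
Taipei is UTC+8:00, so local arrival = 2:00 AM + 8:00 = 10:00 AM on Jul 13.

10:00 AM on Jul 13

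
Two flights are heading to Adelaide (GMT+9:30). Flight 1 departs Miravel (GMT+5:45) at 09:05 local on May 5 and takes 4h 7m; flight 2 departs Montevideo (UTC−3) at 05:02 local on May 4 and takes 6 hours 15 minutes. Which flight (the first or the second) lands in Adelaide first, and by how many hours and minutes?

Flight 1 in UTC: 09:05 − 5:45 = 03:20 on May 5.
+4 hours 7 minutes → arrive 07:27 UTC on May 5.
Flight 2 in UTC: 05:02 + 3:00 = 08:02 on May 4.
+6 hours and 15 minutes → arrive 14:17 UTC on May 4.
Flight 2 lands earlier by 17 hours 10 minutes.

the second, by 17 hours 10 minutes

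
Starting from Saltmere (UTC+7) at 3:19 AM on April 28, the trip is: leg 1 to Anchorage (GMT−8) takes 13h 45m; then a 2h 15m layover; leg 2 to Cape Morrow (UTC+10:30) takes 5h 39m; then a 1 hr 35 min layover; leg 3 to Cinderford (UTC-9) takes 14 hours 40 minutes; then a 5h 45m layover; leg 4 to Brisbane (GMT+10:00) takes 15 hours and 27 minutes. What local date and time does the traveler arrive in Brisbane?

5:25 PM on Apr 30

Convert departure to UTC: 3:19 AM − 7:00 = 8:19 PM UTC on Apr 27.
Add 13 hours 45 minutes leg 1 → 10:04 AM UTC (Apr 28).
Add 2 hours 15 minutes layover in Anchorage → 12:19 PM UTC.
Add 5 hours and 39 minutes leg 2 → 5:58 PM UTC.
Add 1 hour and 35 minutes layover in Cape Morrow → 7:33 PM UTC.
Add 14 hours 40 minutes leg 3 → 10:13 AM UTC (Apr 29).
Add 5 hours and 45 minutes layover in Cinderford → 3:58 PM UTC.
Add 15 hours 27 minutes leg 4 → 7:25 AM UTC (Apr 30).
Brisbane is UTC+10:00, so local arrival = 7:25 AM + 10:00 = 5:25 PM on Apr 30.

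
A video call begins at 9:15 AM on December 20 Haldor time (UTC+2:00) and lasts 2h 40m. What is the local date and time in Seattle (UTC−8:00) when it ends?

1:55 AM on December 20

Convert start to UTC: 9:15 AM − 2:00 = 7:15 AM UTC on Dec 20.
Add 2 hours and 40 minutes duration → 9:55 AM UTC.
Seattle is UTC−8:00, so local end time = 9:55 AM − 8:00 = 1:55 AM on Dec 20.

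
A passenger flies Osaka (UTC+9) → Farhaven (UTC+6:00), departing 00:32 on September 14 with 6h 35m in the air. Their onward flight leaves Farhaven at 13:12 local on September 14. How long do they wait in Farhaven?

Convert departure to UTC: 00:32 − 9:00 = 15:32 UTC on Sep 13.
Add 6 hours 35 minutes flight time → 22:07 UTC.
Farhaven is UTC+6:00, so local arrival = 22:07 + 6:00 = 04:07 on Sep 14.
Layover = 13:12 − 04:07 = 9 hours 5 minutes.

9 hours 5 minutes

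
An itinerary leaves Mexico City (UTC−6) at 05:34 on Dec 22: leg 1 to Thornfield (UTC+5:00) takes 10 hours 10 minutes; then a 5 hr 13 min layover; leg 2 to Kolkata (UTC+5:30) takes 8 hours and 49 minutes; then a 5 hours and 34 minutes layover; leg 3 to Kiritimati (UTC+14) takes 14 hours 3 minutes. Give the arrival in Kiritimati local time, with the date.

Convert departure to UTC: 05:34 + 6:00 = 11:34 UTC on Dec 22.
Add 10 hours and 10 minutes leg 1 → 21:44 UTC.
Add 5 hours 13 minutes layover in Thornfield → 02:57 UTC (Dec 23).
Add 8 hours and 49 minutes leg 2 → 11:46 UTC.
Add 5 hours and 34 minutes layover in Kolkata → 17:20 UTC.
Add 14 hours and 3 minutes leg 3 → 07:23 UTC (Dec 24).
Kiritimati is UTC+14:00, so local arrival = 07:23 + 14:00 = 21:23 on Dec 24.

21:23 on Dec 24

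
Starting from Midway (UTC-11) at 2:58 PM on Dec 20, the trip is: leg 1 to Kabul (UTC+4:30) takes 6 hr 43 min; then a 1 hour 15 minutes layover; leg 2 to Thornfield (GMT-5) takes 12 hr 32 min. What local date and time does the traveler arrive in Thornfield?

5:28 PM on December 21

Convert departure to UTC: 2:58 PM + 11:00 = 1:58 AM UTC on Dec 21.
Add 6 hours 43 minutes leg 1 → 8:41 AM UTC.
Add 1 hour 15 minutes layover in Kabul → 9:56 AM UTC.
Add 12 hours 32 minutes leg 2 → 10:28 PM UTC.
Thornfield is UTC−5:00, so local arrival = 10:28 PM − 5:00 = 5:28 PM on Dec 21.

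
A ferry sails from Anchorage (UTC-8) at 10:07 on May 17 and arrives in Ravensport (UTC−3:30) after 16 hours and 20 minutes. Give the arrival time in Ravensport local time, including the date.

06:57 on May 18

Convert departure to UTC: 10:07 + 8:00 = 18:07 UTC on May 17.
Add 16 hours and 20 minutes travel time → 10:27 UTC (May 18).
Ravensport is UTC−3:30, so local arrival = 10:27 − 3:30 = 06:57 on May 18.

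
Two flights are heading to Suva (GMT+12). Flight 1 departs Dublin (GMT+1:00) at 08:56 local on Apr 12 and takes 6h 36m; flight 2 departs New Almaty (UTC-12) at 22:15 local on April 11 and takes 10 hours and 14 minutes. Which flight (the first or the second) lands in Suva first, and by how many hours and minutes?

the first, by 5 hours 57 minutes

Flight 1 in UTC: 08:56 − 1:00 = 07:56 on Apr 12.
+6 hours and 36 minutes → arrive 14:32 UTC on Apr 12.
Flight 2 in UTC: 22:15 + 12:00 = 10:15 on Apr 12.
+10 hours and 14 minutes → arrive 20:29 UTC on Apr 12.
Flight 1 lands earlier by 5 hours 57 minutes.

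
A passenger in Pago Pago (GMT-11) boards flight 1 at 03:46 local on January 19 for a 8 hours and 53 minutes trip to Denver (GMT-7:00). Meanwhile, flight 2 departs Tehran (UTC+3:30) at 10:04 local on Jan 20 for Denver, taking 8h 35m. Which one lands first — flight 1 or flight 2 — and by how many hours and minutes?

Flight 1 in UTC: 03:46 + 11:00 = 14:46 on Jan 19.
+8 hours 53 minutes → arrive 23:39 UTC on Jan 19.
Flight 2 in UTC: 10:04 − 3:30 = 06:34 on Jan 20.
+8 hours 35 minutes → arrive 15:09 UTC on Jan 20.
Flight 1 lands earlier by 15 hours 30 minutes.

the first, by 15 hours 30 minutes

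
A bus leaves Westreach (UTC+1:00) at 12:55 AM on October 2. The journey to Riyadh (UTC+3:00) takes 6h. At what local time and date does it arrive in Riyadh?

8:55 AM on Oct 2

Convert departure to UTC: 12:55 AM − 1:00 = 11:55 PM UTC on Oct 1.
Add 6 hours travel time → 5:55 AM UTC (Oct 2).
Riyadh is UTC+3:00, so local arrival = 5:55 AM + 3:00 = 8:55 AM on Oct 2.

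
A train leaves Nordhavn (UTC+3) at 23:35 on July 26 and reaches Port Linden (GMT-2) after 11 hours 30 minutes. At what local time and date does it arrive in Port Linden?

06:05 on July 27

Convert departure to UTC: 23:35 − 3:00 = 20:35 UTC on Jul 26.
Add 11 hours and 30 minutes travel time → 08:05 UTC (Jul 27).
Port Linden is UTC−2:00, so local arrival = 08:05 − 2:00 = 06:05 on Jul 27.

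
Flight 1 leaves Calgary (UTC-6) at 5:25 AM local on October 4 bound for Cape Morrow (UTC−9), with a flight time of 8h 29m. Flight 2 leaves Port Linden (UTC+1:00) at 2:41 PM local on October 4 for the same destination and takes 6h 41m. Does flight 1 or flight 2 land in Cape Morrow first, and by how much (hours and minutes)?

Flight 1 in UTC: 5:25 AM + 6:00 = 11:25 AM on Oct 4.
+8 hours and 29 minutes → arrive 7:54 PM UTC on Oct 4.
Flight 2 in UTC: 2:41 PM − 1:00 = 1:41 PM on Oct 4.
+6 hours 41 minutes → arrive 8:22 PM UTC on Oct 4.
Flight 1 lands earlier by 28 minutes.

the first, by 28 minutes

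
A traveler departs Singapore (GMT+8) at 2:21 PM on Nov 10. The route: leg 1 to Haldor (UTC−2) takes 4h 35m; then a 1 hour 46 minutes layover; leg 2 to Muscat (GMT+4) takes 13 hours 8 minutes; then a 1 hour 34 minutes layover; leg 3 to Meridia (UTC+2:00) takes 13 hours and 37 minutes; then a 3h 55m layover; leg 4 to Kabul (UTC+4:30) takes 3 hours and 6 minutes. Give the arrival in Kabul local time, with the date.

4:32 AM on Nov 12

Convert departure to UTC: 2:21 PM − 8:00 = 6:21 AM UTC on Nov 10.
Add 4 hours 35 minutes leg 1 → 10:56 AM UTC.
Add 1 hour 46 minutes layover in Haldor → 12:42 PM UTC.
Add 13 hours and 8 minutes leg 2 → 1:50 AM UTC (Nov 11).
Add 1 hour and 34 minutes layover in Muscat → 3:24 AM UTC.
Add 13 hours 37 minutes leg 3 → 5:01 PM UTC.
Add 3 hours and 55 minutes layover in Meridia → 8:56 PM UTC.
Add 3 hours and 6 minutes leg 4 → 12:02 AM UTC (Nov 12).
Kabul is UTC+4:30, so local arrival = 12:02 AM + 4:30 = 4:32 AM on Nov 12.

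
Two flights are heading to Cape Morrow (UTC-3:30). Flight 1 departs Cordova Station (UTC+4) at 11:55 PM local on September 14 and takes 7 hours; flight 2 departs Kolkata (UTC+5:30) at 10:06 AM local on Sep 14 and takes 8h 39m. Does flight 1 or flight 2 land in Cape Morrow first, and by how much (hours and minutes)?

the second, by 13 hours 40 minutes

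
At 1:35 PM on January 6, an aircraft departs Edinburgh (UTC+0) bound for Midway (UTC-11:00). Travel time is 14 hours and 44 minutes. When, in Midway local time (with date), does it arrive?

Edinburgh is at UTC+0, so departure is already 1:35 PM UTC on Jan 6.
Add 14 hours 44 minutes travel time → 4:19 AM UTC (Jan 7).
Midway is UTC−11:00, so local arrival = 4:19 AM − 11:00 = 5:19 PM on Jan 6.

5:19 PM on Jan 6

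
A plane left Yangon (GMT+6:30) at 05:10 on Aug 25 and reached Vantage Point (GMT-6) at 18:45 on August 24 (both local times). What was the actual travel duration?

2 hours 5 minutes

Vantage Point is 12:30 behind Yangon.
Clock-face elapsed time (ignoring zones) is −10 hours 25 minutes.
Actual elapsed = −10 hours 25 minutes + 12:30 = 2 hours 5 minutes.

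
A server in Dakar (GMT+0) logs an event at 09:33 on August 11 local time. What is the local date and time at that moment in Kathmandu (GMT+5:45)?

15:18 on August 11

Dakar is UTC+0 so that is 09:33 UTC.
Kathmandu is UTC+5:45: 09:33 + 5:45 = 15:18 on Aug 11.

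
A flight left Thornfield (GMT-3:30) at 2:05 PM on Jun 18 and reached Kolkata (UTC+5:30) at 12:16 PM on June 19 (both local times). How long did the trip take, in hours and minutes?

13 hours 11 minutes

Kolkata is 9:00 ahead of Thornfield.
Clock-face elapsed time (ignoring zones) is 22 hours 11 minutes.
Actual elapsed = 22 hours 11 minutes − 9:00 = 13 hours 11 minutes.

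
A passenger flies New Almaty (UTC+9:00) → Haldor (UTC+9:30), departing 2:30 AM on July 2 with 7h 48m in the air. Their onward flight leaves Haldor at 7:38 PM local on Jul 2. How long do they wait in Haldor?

8 hours 50 minutes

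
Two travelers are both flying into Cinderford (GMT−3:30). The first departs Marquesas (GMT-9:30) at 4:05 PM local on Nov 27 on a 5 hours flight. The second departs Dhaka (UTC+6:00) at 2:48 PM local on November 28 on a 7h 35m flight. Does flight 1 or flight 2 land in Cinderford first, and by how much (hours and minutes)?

Flight 1 in UTC: 4:05 PM + 9:30 = 1:35 AM on Nov 28.
+5 hours → arrive 6:35 AM UTC on Nov 28.
Flight 2 in UTC: 2:48 PM − 6:00 = 8:48 AM on Nov 28.
+7 hours 35 minutes → arrive 4:23 PM UTC on Nov 28.
Flight 1 lands earlier by 9 hours 48 minutes.

the first, by 9 hours 48 minutes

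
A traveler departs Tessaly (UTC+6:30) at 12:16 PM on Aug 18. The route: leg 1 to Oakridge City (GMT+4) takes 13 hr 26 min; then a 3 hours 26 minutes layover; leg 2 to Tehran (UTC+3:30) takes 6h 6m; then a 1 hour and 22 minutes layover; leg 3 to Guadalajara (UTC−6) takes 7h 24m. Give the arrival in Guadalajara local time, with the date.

7:30 AM on August 19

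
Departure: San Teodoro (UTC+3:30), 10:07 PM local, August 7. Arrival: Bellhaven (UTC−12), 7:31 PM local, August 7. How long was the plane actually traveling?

12 hours 54 minutes

Departure in UTC: 10:07 PM − 3:30 = 6:37 PM on Aug 7.
Arrival in UTC: 7:31 PM + 12:00 = 7:31 AM on Aug 8.
Elapsed = 7:31 AM − 6:37 PM (+1 day) = 12 hours 54 minutes.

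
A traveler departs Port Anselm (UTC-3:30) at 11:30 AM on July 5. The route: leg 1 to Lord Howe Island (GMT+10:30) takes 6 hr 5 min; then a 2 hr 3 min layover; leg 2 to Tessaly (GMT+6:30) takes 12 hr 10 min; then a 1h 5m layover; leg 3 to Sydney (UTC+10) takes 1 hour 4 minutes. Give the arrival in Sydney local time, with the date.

Convert departure to UTC: 11:30 AM + 3:30 = 3:00 PM UTC on Jul 5.
Add 6 hours and 5 minutes leg 1 → 9:05 PM UTC.
Add 2 hours and 3 minutes layover in Lord Howe Island → 11:08 PM UTC.
Add 12 hours and 10 minutes leg 2 → 11:18 AM UTC (Jul 6).
Add 1 hour 5 minutes layover in Tessaly → 12:23 PM UTC.
Add 1 hour and 4 minutes leg 3 → 1:27 PM UTC.
Sydney is UTC+10:00, so local arrival = 1:27 PM + 10:00 = 11:27 PM on Jul 6.

11:27 PM on July 6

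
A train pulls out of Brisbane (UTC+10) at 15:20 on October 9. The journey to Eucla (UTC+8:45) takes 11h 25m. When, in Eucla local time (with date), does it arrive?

Eucla is 1:15 behind Brisbane.
After 11 hours 25 minutes it is 02:45 (Oct 10) in Brisbane.
Shift by the zone difference: 02:45 − 1:15 = 01:30 on Oct 10 in Eucla.

01:30 on October 10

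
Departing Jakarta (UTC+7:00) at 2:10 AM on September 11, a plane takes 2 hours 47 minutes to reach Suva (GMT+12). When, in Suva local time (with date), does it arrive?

Convert departure to UTC: 2:10 AM − 7:00 = 7:10 PM UTC on Sep 10.
Add 2 hours and 47 minutes travel time → 9:57 PM UTC.
Suva is UTC+12:00, so local arrival = 9:57 PM + 12:00 = 9:57 AM on Sep 11.

9:57 AM on Sep 11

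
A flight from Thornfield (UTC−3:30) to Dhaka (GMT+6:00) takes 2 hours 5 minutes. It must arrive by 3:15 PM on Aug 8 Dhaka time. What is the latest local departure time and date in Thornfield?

3:40 AM on August 8

Target arrival in UTC: 3:15 PM − 6:00 = 9:15 AM on Aug 8.
Subtract 2 hours 5 minutes → departure 7:10 AM UTC on Aug 8.
Thornfield is UTC−3:30: 7:10 AM − 3:30 = 3:40 AM on Aug 8.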